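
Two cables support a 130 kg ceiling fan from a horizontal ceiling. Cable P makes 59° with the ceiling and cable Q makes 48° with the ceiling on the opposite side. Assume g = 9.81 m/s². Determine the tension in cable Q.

Weight W = 130 × 9.81 = 1275 N acts straight down.
Horizontal: T_P cos 59° = T_Q cos 48°  →  T_P = 1.299 T_Q.
Vertical: T_P sin 59° + T_Q sin 48° = 1275.
Substituting the horizontal relation into the vertical equation gives 1.857 T_Q = 1275, so T_Q = 686.8 N.

T_Q ≈ 687 N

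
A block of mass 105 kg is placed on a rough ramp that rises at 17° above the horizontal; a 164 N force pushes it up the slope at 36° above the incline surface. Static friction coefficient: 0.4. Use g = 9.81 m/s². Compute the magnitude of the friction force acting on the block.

Axes along / perpendicular to the incline. W sin 17° = 301.2 N down-slope; W cos 17° = 985 N into the surface.
Perpendicular: N = W cos 17° − P sin 36° = 985 − 96.4 = 888.6 N.
Along incline: P cos 36° + f = W sin 17° (friction acts up-slope) → f = 301.2 − 132.7 = 168.5 N.
|f| = 168.5 N ≤ μN = 355.5 N, so the block is indeed static.

f ≈ 168 N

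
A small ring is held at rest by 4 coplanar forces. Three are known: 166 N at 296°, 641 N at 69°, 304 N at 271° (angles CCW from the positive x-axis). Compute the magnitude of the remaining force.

Sum the known components: ΣF_x = 307.8 N, ΣF_y = 145.3 N.
For equilibrium the remaining force must supply (−ΣF_x, −ΣF_y) = (-307.8, -145.3) N.
Magnitude = √((-307.8)² + (-145.3)²) = 340.3 N; direction = atan2(-145.3, -307.8) = 205.3°.

F ≈ 340 N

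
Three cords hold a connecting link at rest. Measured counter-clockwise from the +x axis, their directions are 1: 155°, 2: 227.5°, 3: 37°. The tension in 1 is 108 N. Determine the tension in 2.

Resolve: ΣF_x = 108 cos 155° + T_2 cos 227.5° + T_3 cos 37° = 0.
        ΣF_y = 108 sin 155° + T_2 sin 227.5° + T_3 sin 37° = 0.
The known terms sum to (-97.88, 45.64) N, so -0.6756 T_2 + 0.7986 T_3 = 97.88 and -0.7373 T_2 + 0.6018 T_3 = -45.64.
Solving simultaneously: T_2 = 523.3 N, T_3 = 565.2 N.

T_2 ≈ 523 N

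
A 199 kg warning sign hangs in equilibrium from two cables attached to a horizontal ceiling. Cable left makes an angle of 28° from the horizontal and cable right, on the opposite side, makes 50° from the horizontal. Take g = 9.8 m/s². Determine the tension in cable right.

Weight W = 199 × 9.8 = 1950 N acts straight down.
Horizontal: T_left cos 28° = T_right cos 50°  →  T_left = 0.728 T_right.
Vertical: T_left sin 28° + T_right sin 50° = 1950.
Substituting the horizontal relation into the vertical equation gives 1.108 T_right = 1950, so T_right = 1760 N.

T_right ≈ 1760 N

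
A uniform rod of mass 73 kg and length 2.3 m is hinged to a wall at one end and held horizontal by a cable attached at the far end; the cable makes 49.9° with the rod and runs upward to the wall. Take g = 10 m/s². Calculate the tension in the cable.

Take torques about the hinge: T sin 49.9° · 2.3 = 73×10×1.15 = 839.5 N·m.
So T = 839.5 / (0.7649 × 2.3) = 477.17 N.

T ≈ 477 N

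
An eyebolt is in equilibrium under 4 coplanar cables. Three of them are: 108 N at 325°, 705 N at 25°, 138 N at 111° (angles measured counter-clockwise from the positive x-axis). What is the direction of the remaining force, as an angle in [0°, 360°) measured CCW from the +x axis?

θ ≈ 208°

Sum the known components: ΣF_x = 678 N, ΣF_y = 364.8 N.
For equilibrium the remaining force must supply (−ΣF_x, −ΣF_y) = (-678, -364.8) N.
Magnitude = √((-678)² + (-364.8)²) = 769.9 N; direction = atan2(-364.8, -678) = 208.3°.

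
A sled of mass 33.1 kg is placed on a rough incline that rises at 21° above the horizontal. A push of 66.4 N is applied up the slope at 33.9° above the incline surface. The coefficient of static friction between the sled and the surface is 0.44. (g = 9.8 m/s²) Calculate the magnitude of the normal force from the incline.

Axes along / perpendicular to the incline. W sin 21° = 116.2 N down-slope; W cos 21° = 302.8 N into the surface.
Perpendicular: N = W cos 21° − P sin 33.9° = 302.8 − 37.03 = 265.8 N.
Along incline: P cos 33.9° + f = W sin 21° (friction acts up-slope) → f = 116.2 − 55.11 = 61.13 N.
|f| = 61.13 N ≤ μN = 117 N, so the sled is indeed static.

N ≈ 266 N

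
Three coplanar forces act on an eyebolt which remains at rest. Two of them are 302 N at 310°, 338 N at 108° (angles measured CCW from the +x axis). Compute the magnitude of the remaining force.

Sum the known components: ΣF_x = 89.67 N, ΣF_y = 90.11 N.
For equilibrium the remaining force must supply (−ΣF_x, −ΣF_y) = (-89.67, -90.11) N.
Magnitude = √((-89.67)² + (-90.11)²) = 127.1 N; direction = atan2(-90.11, -89.67) = 225.1°.

F ≈ 127 N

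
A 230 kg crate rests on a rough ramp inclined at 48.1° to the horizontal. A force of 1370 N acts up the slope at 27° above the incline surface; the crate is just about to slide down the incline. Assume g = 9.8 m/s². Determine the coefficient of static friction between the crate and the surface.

On the verge of sliding down the incline, friction is at its maximum μN and acts up the slope.
Perpendicular to incline: N = W cos 48.1° − P sin 27° = 1505 − 622 = 883.3 N.
Along incline: P cos 27° + μN = W sin 48.1° → μ = (W sin 48.1° − P cos 27°) / N = 0.5174.

μ ≈ 0.517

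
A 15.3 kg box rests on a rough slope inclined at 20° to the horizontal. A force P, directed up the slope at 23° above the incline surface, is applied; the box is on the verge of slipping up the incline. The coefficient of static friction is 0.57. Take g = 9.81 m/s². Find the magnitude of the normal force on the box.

On the verge of sliding up the incline, friction equals μN and acts down the slope.
Perpendicular: N + P sin 23° = W cos 20° = 141 N.
Along incline: P cos 23° = W sin 20° + μN  with W sin 20° = 51.33 N.
Solving the pair for P and N: P = 115.2 N, N = 96.02 N (and f = μN = 54.73 N).

N ≈ 96 N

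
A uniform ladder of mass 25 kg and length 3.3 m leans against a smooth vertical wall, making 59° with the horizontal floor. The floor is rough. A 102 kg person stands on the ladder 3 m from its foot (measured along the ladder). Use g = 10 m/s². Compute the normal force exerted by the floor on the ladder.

ΣF_y = 0: N_floor = 25×10 + 102×10 = 1270 N.

N_floor ≈ 1270 N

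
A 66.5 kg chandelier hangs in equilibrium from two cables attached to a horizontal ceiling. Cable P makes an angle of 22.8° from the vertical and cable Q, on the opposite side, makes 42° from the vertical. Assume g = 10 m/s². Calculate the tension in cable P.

Angles from the horizontal: cable P is 90° − 22.8° = 67.2°, cable Q is 90° − 42° = 48°.
Weight W = 66.5 × 10 = 665 N acts straight down.
Horizontal: T_P cos 67.2° = T_Q cos 48°  →  T_Q = 0.5791 T_P.
Vertical: T_P sin 67.2° + T_Q sin 48° = 665.
Substituting the horizontal relation into the vertical equation gives 1.352 T_P = 665, so T_P = 491.8 N.

T_P ≈ 492 N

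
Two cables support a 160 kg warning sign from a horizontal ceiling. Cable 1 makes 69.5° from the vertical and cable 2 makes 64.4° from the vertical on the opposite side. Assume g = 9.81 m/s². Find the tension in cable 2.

T_2 ≈ 2040 N

Angles from the horizontal: cable 1 is 90° − 69.5° = 20.5°, cable 2 is 90° − 64.4° = 25.6°.
Weight W = 160 × 9.81 = 1570 N acts straight down.
Horizontal: T_1 cos 20.5° = T_2 cos 25.6°  →  T_1 = 0.9628 T_2.
Vertical: T_1 sin 20.5° + T_2 sin 25.6° = 1570.
Substituting the horizontal relation into the vertical equation gives 0.7693 T_2 = 1570, so T_2 = 2040 N.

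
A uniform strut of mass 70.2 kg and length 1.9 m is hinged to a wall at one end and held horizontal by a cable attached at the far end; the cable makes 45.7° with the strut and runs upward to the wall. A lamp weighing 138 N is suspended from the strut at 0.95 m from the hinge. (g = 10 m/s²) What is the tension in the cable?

Take torques about the hinge: T sin 45.7° · 1.9 = 70.2×10×0.95 + 138×0.95 = 798 N·m.
So T = 798 / (0.7157 × 1.9) = 586.84 N.

T ≈ 587 N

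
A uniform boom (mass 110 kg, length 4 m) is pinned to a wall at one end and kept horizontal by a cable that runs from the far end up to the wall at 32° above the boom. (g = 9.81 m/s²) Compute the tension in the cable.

Take torques about the hinge: T sin 32° · 4 = 110×9.81×2 = 2158.2 N·m.
So T = 2158.2 / (0.5299 × 4) = 1018.2 N.

T ≈ 1020 N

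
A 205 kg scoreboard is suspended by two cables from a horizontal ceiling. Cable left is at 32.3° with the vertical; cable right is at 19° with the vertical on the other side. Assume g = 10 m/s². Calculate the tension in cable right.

T_right ≈ 1400 N

Angles from the horizontal: cable left is 90° − 32.3° = 57.7°, cable right is 90° − 19° = 71°.
Weight W = 205 × 10 = 2050 N acts straight down.
Horizontal: T_left cos 57.7° = T_right cos 71°  →  T_left = 0.6093 T_right.
Vertical: T_left sin 57.7° + T_right sin 71° = 2050.
Substituting the horizontal relation into the vertical equation gives 1.461 T_right = 2050, so T_right = 1404 N.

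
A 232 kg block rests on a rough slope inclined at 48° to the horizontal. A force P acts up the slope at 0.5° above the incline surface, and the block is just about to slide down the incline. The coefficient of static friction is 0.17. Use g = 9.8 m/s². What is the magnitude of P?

P ≈ 1430 N

On the verge of sliding down the incline, friction equals μN and acts up the slope.
Perpendicular: N + P sin 0.5° = W cos 48° = 1521 N.
Along incline: P cos 0.5° + μN = W sin 48° with W sin 48° = 1690 N.
Solving the pair for P and N: P = 1433 N, N = 1509 N (and f = μN = 256.5 N).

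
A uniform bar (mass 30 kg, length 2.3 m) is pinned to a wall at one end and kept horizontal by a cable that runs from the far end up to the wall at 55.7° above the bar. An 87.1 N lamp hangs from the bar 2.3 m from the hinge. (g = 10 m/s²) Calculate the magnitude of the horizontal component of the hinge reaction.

Take torques about the hinge: T sin 55.7° · 2.3 = 30×10×1.15 + 87.1×2.3 = 545.33 N·m.
So T = 545.33 / (0.8261 × 2.3) = 287.01 N.
ΣF_x = 0: H_x = T cos 55.7° = 161.74 N.

H_x ≈ 162 N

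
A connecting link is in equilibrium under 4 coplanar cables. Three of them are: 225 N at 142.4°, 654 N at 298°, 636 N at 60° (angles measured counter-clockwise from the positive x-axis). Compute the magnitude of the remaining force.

Sum the known components: ΣF_x = 446.8 N, ΣF_y = 110.6 N.
For equilibrium the remaining force must supply (−ΣF_x, −ΣF_y) = (-446.8, -110.6) N.
Magnitude = √((-446.8)² + (-110.6)²) = 460.3 N; direction = atan2(-110.6, -446.8) = 193.9°.

F ≈ 460 N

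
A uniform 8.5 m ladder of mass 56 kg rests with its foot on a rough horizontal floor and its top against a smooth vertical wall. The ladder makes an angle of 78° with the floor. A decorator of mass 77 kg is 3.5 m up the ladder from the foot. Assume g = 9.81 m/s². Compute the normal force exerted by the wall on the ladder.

Torques about the foot: N_wall · 8.5 sin 78° = 56×9.81×4.25 cos 78° + 77×9.81×3.5 cos 78° → N_wall = 124.5 N.

N_wall ≈ 124 N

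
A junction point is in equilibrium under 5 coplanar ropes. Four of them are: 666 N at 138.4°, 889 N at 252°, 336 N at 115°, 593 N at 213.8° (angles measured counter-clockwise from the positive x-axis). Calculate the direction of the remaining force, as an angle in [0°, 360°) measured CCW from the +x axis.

Sum the known components: ΣF_x = -1408 N, ΣF_y = -428.7 N.
For equilibrium the remaining force must supply (−ΣF_x, −ΣF_y) = (1408, 428.7) N.
Magnitude = √((1408)² + (428.7)²) = 1471 N; direction = atan2(428.7, 1408) = 16.9°.

θ ≈ 16.9°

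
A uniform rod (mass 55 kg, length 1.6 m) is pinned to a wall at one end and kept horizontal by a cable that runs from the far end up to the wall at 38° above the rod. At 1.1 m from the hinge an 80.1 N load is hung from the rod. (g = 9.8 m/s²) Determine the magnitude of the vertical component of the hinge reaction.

Take torques about the hinge: T sin 38° · 1.6 = 55×9.8×0.8 + 80.1×1.1 = 519.31 N·m.
So T = 519.31 / (0.6157 × 1.6) = 527.19 N.
ΣF_y = 0: H_y = (55×9.8 + 80.1) − T sin 38° = 619.1 − 324.57 = 294.53 N.

|H_y| ≈ 295 N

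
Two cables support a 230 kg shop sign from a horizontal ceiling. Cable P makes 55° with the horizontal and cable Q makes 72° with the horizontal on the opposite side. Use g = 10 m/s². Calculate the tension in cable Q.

T_Q ≈ 1650 N

Weight W = 230 × 10 = 2300 N acts straight down.
Horizontal: T_P cos 55° = T_Q cos 72°  →  T_P = 0.5388 T_Q.
Vertical: T_P sin 55° + T_Q sin 72° = 2300.
Substituting the horizontal relation into the vertical equation gives 1.392 T_Q = 2300, so T_Q = 1652 N.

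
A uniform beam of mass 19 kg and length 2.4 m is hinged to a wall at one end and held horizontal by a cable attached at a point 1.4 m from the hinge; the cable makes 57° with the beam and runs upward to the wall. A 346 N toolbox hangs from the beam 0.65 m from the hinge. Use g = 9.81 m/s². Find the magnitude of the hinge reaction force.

Take torques about the hinge: T sin 57° · 1.4 = 19×9.81×1.2 + 346×0.65 = 448.57 N·m.
So T = 448.57 / (0.8387 × 1.4) = 382.04 N.
ΣF_x = 0: H_x = T cos 57° = 208.07 N.
ΣF_y = 0: H_y = (19×9.81 + 346) − T sin 57° = 532.39 − 320.41 = 211.98 N.
|H| = √(H_x² + H_y²) = √((208.07)² + (211.98)²) = 297.04 N.

|H| ≈ 297 N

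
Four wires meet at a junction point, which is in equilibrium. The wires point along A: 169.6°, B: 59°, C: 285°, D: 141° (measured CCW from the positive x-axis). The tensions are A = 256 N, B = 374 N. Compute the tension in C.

Resolve: ΣF_x = 256 cos 169.6° + 374 cos 59° + T_C cos 285° + T_D cos 141° = 0.
        ΣF_y = 256 sin 169.6° + 374 sin 59° + T_C sin 285° + T_D sin 141° = 0.
The known terms sum to (-59.17, 366.8) N, so 0.2588 T_C − 0.7771 T_D = 59.17 and -0.9659 T_C + 0.6293 T_D = -366.8.
Solving simultaneously: T_C = 421.6 N, T_D = 64.27 N.

T_C ≈ 422 N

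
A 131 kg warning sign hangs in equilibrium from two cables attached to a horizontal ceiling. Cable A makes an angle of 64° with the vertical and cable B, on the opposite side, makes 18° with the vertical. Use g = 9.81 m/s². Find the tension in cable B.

T_B ≈ 1170 N

Angles from the horizontal: cable A is 90° − 64° = 26°, cable B is 90° − 18° = 72°.
Weight W = 131 × 9.81 = 1285 N acts straight down.
Horizontal: T_A cos 26° = T_B cos 72°  →  T_A = 0.3438 T_B.
Vertical: T_A sin 26° + T_B sin 72° = 1285.
Substituting the horizontal relation into the vertical equation gives 1.102 T_B = 1285, so T_B = 1166 N.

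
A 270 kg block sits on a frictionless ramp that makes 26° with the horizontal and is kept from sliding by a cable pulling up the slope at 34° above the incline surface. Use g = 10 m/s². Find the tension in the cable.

T ≈ 1430 N

Take axes along and perpendicular to the incline. Weight components: W sin 26° = 1184 N down-slope, W cos 26° = 2427 N into the surface.
Along incline: T cos 34° = W sin 26° → T = 1428 N.
Perpendicular: N = W cos 26° − T sin 34° = 1628 N.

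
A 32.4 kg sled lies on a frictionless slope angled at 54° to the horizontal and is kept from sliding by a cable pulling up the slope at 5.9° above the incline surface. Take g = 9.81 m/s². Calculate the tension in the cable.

Take axes along and perpendicular to the incline. Weight components: W sin 54° = 257.1 N down-slope, W cos 54° = 186.8 N into the surface.
Along incline: T cos 5.9° = W sin 54° → T = 258.5 N.
Perpendicular: N = W cos 54° − T sin 5.9° = 160.3 N.

T ≈ 259 N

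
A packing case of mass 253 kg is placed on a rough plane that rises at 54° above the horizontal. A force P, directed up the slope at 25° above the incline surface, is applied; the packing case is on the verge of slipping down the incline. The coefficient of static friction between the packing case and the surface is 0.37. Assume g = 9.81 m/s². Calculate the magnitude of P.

P ≈ 1960 N

On the verge of sliding down the incline, friction equals μN and acts up the slope.
Perpendicular: N + P sin 25° = W cos 54° = 1459 N.
Along incline: P cos 25° + μN = W sin 54° with W sin 54° = 2008 N.
Solving the pair for P and N: P = 1958 N, N = 631.5 N (and f = μN = 233.6 N).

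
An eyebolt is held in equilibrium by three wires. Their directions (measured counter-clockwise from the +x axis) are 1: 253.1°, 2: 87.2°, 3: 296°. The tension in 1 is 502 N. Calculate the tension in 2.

Resolve: ΣF_x = 502 cos 253.1° + T_2 cos 87.2° + T_3 cos 296° = 0.
        ΣF_y = 502 sin 253.1° + T_2 sin 87.2° + T_3 sin 296° = 0.
The known terms sum to (-145.9, -480.3) N, so 0.0488 T_2 + 0.4384 T_3 = 145.9 and 0.9988 T_2 − 0.8988 T_3 = 480.3.
Solving simultaneously: T_2 = 709.3 N, T_3 = 253.9 N.

T_2 ≈ 709 N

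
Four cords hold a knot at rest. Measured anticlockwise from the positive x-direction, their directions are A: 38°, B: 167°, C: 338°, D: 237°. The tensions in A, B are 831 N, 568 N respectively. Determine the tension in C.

Resolve: ΣF_x = 831 cos 38° + 568 cos 167° + T_C cos 338° + T_D cos 237° = 0.
        ΣF_y = 831 sin 38° + 568 sin 167° + T_C sin 338° + T_D sin 237° = 0.
The known terms sum to (101.4, 639.4) N, so 0.9272 T_C − 0.5446 T_D = -101.4 and -0.3746 T_C − 0.8387 T_D = -639.4.
Solving simultaneously: T_C = 268.1 N, T_D = 642.6 N.

T_C ≈ 268 N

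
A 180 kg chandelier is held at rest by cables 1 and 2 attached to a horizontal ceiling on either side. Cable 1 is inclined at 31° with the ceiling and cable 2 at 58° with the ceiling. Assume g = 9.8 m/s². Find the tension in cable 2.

Weight W = 180 × 9.8 = 1764 N acts straight down.
Horizontal: T_1 cos 31° = T_2 cos 58°  →  T_1 = 0.6182 T_2.
Vertical: T_1 sin 31° + T_2 sin 58° = 1764.
Substituting the horizontal relation into the vertical equation gives 1.166 T_2 = 1764, so T_2 = 1512 N.

T_2 ≈ 1510 N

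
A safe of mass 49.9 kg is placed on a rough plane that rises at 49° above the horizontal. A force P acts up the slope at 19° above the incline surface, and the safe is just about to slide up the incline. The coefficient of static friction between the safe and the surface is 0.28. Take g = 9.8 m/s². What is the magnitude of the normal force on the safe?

N ≈ 177 N

On the verge of sliding up the incline, friction equals μN and acts down the slope.
Perpendicular: N + P sin 19° = W cos 49° = 320.8 N.
Along incline: P cos 19° = W sin 49° + μN  with W sin 49° = 369.1 N.
Solving the pair for P and N: P = 442.7 N, N = 176.7 N (and f = μN = 49.48 N).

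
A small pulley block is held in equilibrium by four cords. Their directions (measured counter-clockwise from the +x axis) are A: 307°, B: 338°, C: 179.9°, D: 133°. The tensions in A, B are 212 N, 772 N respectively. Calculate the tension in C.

Resolve: ΣF_x = 212 cos 307° + 772 cos 338° + T_C cos 179.9° + T_D cos 133° = 0.
        ΣF_y = 212 sin 307° + 772 sin 338° + T_C sin 179.9° + T_D sin 133° = 0.
The known terms sum to (843.4, -458.5) N, so -1.0000 T_C − 0.6820 T_D = -843.4 and 0.0017 T_C + 0.7314 T_D = 458.5.
Solving simultaneously: T_C = 416.5 N, T_D = 625.9 N.

T_C ≈ 416 N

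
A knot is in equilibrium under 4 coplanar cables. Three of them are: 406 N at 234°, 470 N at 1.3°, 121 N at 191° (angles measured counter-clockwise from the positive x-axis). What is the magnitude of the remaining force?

F ≈ 359 N

Sum the known components: ΣF_x = 112.5 N, ΣF_y = -340.9 N.
For equilibrium the remaining force must supply (−ΣF_x, −ΣF_y) = (-112.5, 340.9) N.
Magnitude = √((-112.5)² + (340.9)²) = 359 N; direction = atan2(340.9, -112.5) = 108.3°.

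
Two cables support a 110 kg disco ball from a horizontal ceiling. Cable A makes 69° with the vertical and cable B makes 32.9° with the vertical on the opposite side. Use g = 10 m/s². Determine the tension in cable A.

T_A ≈ 611 N

Angles from the horizontal: cable A is 90° − 69° = 21°, cable B is 90° − 32.9° = 57.1°.
Weight W = 110 × 10 = 1100 N acts straight down.
Horizontal: T_A cos 21° = T_B cos 57.1°  →  T_B = 1.719 T_A.
Vertical: T_A sin 21° + T_B sin 57.1° = 1100.
Substituting the horizontal relation into the vertical equation gives 1.801 T_A = 1100, so T_A = 610.6 N.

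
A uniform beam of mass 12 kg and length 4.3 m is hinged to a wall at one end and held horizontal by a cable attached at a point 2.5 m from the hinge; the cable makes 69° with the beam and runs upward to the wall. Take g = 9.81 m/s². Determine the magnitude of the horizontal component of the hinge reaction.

Take torques about the hinge: T sin 69° · 2.5 = 12×9.81×2.15 = 253.1 N·m.
So T = 253.1 / (0.9336 × 2.5) = 108.44 N.
ΣF_x = 0: H_x = T cos 69° = 38.862 N.

H_x ≈ 38.9 N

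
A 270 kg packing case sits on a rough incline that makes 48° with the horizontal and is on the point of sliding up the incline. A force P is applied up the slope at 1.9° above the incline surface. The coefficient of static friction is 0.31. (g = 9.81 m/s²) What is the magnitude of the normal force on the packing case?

On the verge of sliding up the incline, friction equals μN and acts down the slope.
Perpendicular: N + P sin 1.9° = W cos 48° = 1772 N.
Along incline: P cos 1.9° = W sin 48° + μN  with W sin 48° = 1968 N.
Solving the pair for P and N: P = 2494 N, N = 1690 N (and f = μN = 523.8 N).

N ≈ 1690 N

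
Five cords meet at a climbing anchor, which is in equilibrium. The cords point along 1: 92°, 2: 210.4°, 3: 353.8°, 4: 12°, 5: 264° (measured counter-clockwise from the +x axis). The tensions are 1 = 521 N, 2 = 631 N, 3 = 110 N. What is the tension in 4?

T_4 ≈ 495 N

Resolve: ΣF_x = 521 cos 92° + 631 cos 210.4° + 110 cos 353.8° + T_4 cos 12° + T_5 cos 264° = 0.
        ΣF_y = 521 sin 92° + 631 sin 210.4° + 110 sin 353.8° + T_4 sin 12° + T_5 sin 264° = 0.
The known terms sum to (-453.1, 189.5) N, so 0.9781 T_4 − 0.1045 T_5 = 453.1 and 0.2079 T_4 − 0.9945 T_5 = -189.5.
Solving simultaneously: T_4 = 494.6 N, T_5 = 293.9 N.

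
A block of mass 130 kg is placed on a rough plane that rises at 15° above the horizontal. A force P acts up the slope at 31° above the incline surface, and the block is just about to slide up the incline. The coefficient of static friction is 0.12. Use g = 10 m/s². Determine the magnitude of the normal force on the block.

On the verge of sliding up the incline, friction equals μN and acts down the slope.
Perpendicular: N + P sin 31° = W cos 15° = 1256 N.
Along incline: P cos 31° = W sin 15° + μN  with W sin 15° = 336.5 N.
Solving the pair for P and N: P = 530.1 N, N = 982.7 N (and f = μN = 117.9 N).

N ≈ 983 N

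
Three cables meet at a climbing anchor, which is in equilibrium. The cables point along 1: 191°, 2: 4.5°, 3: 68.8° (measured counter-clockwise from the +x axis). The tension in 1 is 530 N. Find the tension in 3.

Resolve: ΣF_x = 530 cos 191° + T_2 cos 4.5° + T_3 cos 68.8° = 0.
        ΣF_y = 530 sin 191° + T_2 sin 4.5° + T_3 sin 68.8° = 0.
The known terms sum to (-520.3, -101.1) N, so 0.9969 T_2 + 0.3616 T_3 = 520.3 and 0.0785 T_2 + 0.9323 T_3 = 101.1.
Solving simultaneously: T_2 = 497.7 N, T_3 = 66.58 N.

T_3 ≈ 66.6 N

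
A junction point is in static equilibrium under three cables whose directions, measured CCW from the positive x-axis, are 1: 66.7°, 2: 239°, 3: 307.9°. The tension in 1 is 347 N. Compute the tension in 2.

T_2 ≈ 326 N

Resolve: ΣF_x = 347 cos 66.7° + T_2 cos 239° + T_3 cos 307.9° = 0.
        ΣF_y = 347 sin 66.7° + T_2 sin 239° + T_3 sin 307.9° = 0.
The known terms sum to (137.3, 318.7) N, so -0.5150 T_2 + 0.6143 T_3 = -137.3 and -0.8572 T_2 − 0.7891 T_3 = -318.7.
Solving simultaneously: T_2 = 325.9 N, T_3 = 49.83 N.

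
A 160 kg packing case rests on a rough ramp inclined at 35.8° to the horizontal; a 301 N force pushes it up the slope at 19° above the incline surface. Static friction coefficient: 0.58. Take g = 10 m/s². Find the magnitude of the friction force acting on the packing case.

Axes along / perpendicular to the incline. W sin 35.8° = 935.9 N down-slope; W cos 35.8° = 1298 N into the surface.
Perpendicular: N = W cos 35.8° − P sin 19° = 1298 − 98 = 1200 N.
Along incline: P cos 19° + f = W sin 35.8° (friction acts up-slope) → f = 935.9 − 284.6 = 651.3 N.
|f| = 651.3 N ≤ μN = 695.8 N, so the packing case is indeed static.

f ≈ 651 N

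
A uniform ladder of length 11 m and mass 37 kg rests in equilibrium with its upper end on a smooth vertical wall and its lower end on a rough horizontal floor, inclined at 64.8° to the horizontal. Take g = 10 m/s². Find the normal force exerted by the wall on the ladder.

Torques about the foot: N_wall · 11 sin 64.8° = 37×10×5.5 cos 64.8° → N_wall = 87.054 N.

N_wall ≈ 87.1 N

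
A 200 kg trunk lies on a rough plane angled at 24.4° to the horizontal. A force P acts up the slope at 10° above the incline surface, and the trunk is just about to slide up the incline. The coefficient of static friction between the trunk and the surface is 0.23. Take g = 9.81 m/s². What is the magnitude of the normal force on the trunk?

On the verge of sliding up the incline, friction equals μN and acts down the slope.
Perpendicular: N + P sin 10° = W cos 24.4° = 1787 N.
Along incline: P cos 10° = W sin 24.4° + μN  with W sin 24.4° = 810.5 N.
Solving the pair for P and N: P = 1192 N, N = 1580 N (and f = μN = 363.3 N).

N ≈ 1580 N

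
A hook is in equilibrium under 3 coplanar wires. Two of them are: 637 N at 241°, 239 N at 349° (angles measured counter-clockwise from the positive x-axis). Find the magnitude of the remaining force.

Sum the known components: ΣF_x = -74.21 N, ΣF_y = -602.7 N.
For equilibrium the remaining force must supply (−ΣF_x, −ΣF_y) = (74.21, 602.7) N.
Magnitude = √((74.21)² + (602.7)²) = 607.3 N; direction = atan2(602.7, 74.21) = 83.0°.

F ≈ 607 N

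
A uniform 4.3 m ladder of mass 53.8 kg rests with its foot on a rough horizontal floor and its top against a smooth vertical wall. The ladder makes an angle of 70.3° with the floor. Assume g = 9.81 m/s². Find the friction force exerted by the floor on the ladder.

Torques about the foot: N_wall · 4.3 sin 70.3° = 53.8×9.81×2.15 cos 70.3° → N_wall = 94.486 N.
ΣF_x = 0: f_floor = N_wall = 94.486 N.

f ≈ 94.5 N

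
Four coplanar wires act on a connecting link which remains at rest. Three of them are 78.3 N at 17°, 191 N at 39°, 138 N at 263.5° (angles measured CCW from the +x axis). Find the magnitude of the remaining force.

F ≈ 208 N

Sum the known components: ΣF_x = 207.7 N, ΣF_y = 5.98 N.
For equilibrium the remaining force must supply (−ΣF_x, −ΣF_y) = (-207.7, -5.98) N.
Magnitude = √((-207.7)² + (-5.98)²) = 207.8 N; direction = atan2(-5.98, -207.7) = 181.6°.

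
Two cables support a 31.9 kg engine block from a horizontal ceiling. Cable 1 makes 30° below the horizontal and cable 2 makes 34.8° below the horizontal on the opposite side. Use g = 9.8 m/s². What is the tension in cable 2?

Weight W = 31.9 × 9.8 = 312.6 N acts straight down.
Horizontal: T_1 cos 30° = T_2 cos 34.8°  →  T_1 = 0.9482 T_2.
Vertical: T_1 sin 30° + T_2 sin 34.8° = 312.6.
Substituting the horizontal relation into the vertical equation gives 1.045 T_2 = 312.6, so T_2 = 299.2 N.

T_2 ≈ 299 N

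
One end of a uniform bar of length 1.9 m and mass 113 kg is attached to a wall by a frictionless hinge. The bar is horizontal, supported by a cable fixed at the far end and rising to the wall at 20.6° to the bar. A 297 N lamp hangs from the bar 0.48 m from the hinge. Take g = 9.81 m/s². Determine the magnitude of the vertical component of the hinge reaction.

|H_y| ≈ 776 N

Take torques about the hinge: T sin 20.6° · 1.9 = 113×9.81×0.95 + 297×0.48 = 1195.7 N·m.
So T = 1195.7 / (0.3518 × 1.9) = 1788.6 N.
ΣF_y = 0: H_y = (113×9.81 + 297) − T sin 20.6° = 1405.5 − 629.3 = 776.23 N.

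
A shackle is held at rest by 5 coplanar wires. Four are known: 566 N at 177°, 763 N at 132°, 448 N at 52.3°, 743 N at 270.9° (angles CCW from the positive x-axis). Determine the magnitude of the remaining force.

F ≈ 817 N

Sum the known components: ΣF_x = -790.1 N, ΣF_y = 208.2 N.
For equilibrium the remaining force must supply (−ΣF_x, −ΣF_y) = (790.1, -208.2) N.
Magnitude = √((790.1)² + (-208.2)²) = 817.1 N; direction = atan2(-208.2, 790.1) = 345.2°.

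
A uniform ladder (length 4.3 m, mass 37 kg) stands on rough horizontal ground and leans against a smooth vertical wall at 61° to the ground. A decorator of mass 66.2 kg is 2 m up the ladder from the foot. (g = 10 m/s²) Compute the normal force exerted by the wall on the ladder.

N_wall ≈ 273 N

Torques about the foot: N_wall · 4.3 sin 61° = 37×10×2.15 cos 61° + 66.2×10×2 cos 61° → N_wall = 273.22 N.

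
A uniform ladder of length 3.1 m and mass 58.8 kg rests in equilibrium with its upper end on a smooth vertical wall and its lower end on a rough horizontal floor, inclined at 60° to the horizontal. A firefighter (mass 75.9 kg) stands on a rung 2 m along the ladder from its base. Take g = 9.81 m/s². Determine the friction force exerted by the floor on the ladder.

f ≈ 444 N

Torques about the foot: N_wall · 3.1 sin 60° = 58.8×9.81×1.55 cos 60° + 75.9×9.81×2 cos 60° → N_wall = 443.86 N.
ΣF_x = 0: f_floor = N_wall = 443.86 N.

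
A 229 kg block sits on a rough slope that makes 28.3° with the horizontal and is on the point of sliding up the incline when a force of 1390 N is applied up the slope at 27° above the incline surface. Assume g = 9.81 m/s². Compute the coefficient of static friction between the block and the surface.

μ ≈ 0.129

On the verge of sliding up the incline, friction is at its maximum μN and acts down the slope.
Perpendicular to incline: N = W cos 28.3° − P sin 27° = 1978 − 631 = 1347 N.
Along incline: P cos 27° − μN = W sin 28.3° → μ = −(W sin 28.3° − P cos 27°) / N = 0.1288.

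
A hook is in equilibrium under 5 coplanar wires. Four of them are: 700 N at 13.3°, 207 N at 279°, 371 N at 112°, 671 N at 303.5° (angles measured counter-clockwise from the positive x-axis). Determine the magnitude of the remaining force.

Sum the known components: ΣF_x = 945 N, ΣF_y = -259 N.
For equilibrium the remaining force must supply (−ΣF_x, −ΣF_y) = (-945, 259) N.
Magnitude = √((-945)² + (259)²) = 979.8 N; direction = atan2(259, -945) = 164.7°.

F ≈ 980 N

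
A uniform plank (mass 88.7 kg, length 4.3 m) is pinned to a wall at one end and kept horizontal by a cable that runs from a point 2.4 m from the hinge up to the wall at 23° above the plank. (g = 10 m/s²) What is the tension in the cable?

T ≈ 2030 N

Take torques about the hinge: T sin 23° · 2.4 = 88.7×10×2.15 = 1907 N·m.
So T = 1907 / (0.3907 × 2.4) = 2033.6 N.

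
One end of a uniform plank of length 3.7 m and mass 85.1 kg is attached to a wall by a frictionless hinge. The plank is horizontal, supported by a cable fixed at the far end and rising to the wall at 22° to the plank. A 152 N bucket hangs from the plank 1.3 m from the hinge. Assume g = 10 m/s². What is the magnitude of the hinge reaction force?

|H| ≈ 1300 N

Take torques about the hinge: T sin 22° · 3.7 = 85.1×10×1.85 + 152×1.3 = 1772 N·m.
So T = 1772 / (0.3746 × 3.7) = 1278.4 N.
ΣF_x = 0: H_x = T cos 22° = 1185.3 N.
ΣF_y = 0: H_y = (85.1×10 + 152) − T sin 22° = 1003 − 478.91 = 524.09 N.
|H| = √(H_x² + H_y²) = √((1185.3)² + (524.09)²) = 1296 N.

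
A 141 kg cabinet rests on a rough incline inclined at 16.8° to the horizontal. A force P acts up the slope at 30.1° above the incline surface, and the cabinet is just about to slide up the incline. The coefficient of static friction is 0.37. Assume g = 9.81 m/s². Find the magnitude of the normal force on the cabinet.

N ≈ 899 N

On the verge of sliding up the incline, friction equals μN and acts down the slope.
Perpendicular: N + P sin 30.1° = W cos 16.8° = 1324 N.
Along incline: P cos 30.1° = W sin 16.8° + μN  with W sin 16.8° = 399.8 N.
Solving the pair for P and N: P = 846.8 N, N = 899.5 N (and f = μN = 332.8 N).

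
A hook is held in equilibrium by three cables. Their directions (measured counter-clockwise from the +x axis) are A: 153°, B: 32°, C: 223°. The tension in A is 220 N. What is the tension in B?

Resolve: ΣF_x = 220 cos 153° + T_B cos 32° + T_C cos 223° = 0.
        ΣF_y = 220 sin 153° + T_B sin 32° + T_C sin 223° = 0.
The known terms sum to (-196, 99.88) N, so 0.8480 T_B − 0.7314 T_C = 196 and 0.5299 T_B − 0.6820 T_C = -99.88.
Solving simultaneously: T_B = 1083 N, T_C = 988.3 N.

T_B ≈ 1080 N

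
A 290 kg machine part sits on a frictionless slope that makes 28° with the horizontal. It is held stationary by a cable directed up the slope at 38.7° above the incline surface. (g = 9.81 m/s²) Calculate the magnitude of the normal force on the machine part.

N ≈ 1440 N

Take axes along and perpendicular to the incline. Weight components: W sin 28° = 1336 N down-slope, W cos 28° = 2512 N into the surface.
Along incline: T cos 38.7° = W sin 28° → T = 1711 N.
Perpendicular: N = W cos 28° − T sin 38.7° = 1442 N.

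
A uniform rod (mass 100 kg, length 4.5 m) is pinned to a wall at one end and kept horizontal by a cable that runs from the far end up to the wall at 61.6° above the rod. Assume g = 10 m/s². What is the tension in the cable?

Take torques about the hinge: T sin 61.6° · 4.5 = 100×10×2.25 = 2250 N·m.
So T = 2250 / (0.8796 × 4.5) = 568.41 N.

T ≈ 568 N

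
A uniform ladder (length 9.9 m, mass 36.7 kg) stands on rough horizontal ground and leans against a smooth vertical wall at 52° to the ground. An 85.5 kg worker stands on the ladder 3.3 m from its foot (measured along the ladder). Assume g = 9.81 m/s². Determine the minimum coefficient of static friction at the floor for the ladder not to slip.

ΣF_y = 0: N_floor = 36.7×9.81 + 85.5×9.81 = 1198.8 N.
Torques about the foot: N_wall · 9.9 sin 52° = 36.7×9.81×4.95 cos 52° + 85.5×9.81×3.3 cos 52° → N_wall = 359.08 N.
ΣF_x = 0: f_floor = N_wall = 359.08 N.
μ_min = f_floor / N_floor = 359.08 / 1198.8 = 0.2995.

μ_min ≈ 0.300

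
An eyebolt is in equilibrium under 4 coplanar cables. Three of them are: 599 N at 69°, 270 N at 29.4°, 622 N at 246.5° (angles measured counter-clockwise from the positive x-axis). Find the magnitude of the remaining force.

Sum the known components: ΣF_x = 201.9 N, ΣF_y = 121.3 N.
For equilibrium the remaining force must supply (−ΣF_x, −ΣF_y) = (-201.9, -121.3) N.
Magnitude = √((-201.9)² + (-121.3)²) = 235.5 N; direction = atan2(-121.3, -201.9) = 211.0°.

F ≈ 236 N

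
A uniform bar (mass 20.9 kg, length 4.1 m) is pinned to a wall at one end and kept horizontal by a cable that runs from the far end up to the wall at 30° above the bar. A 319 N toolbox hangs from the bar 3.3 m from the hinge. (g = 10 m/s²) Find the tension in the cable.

T ≈ 723 N

Take torques about the hinge: T sin 30° · 4.1 = 20.9×10×2.05 + 319×3.3 = 1481.2 N·m.
So T = 1481.2 / (0.5000 × 4.1) = 722.51 N.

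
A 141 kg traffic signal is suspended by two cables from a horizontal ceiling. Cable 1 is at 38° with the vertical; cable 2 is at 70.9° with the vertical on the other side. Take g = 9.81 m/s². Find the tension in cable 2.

Angles from the horizontal: cable 1 is 90° − 38° = 52°, cable 2 is 90° − 70.9° = 19.1°.
Weight W = 141 × 9.81 = 1383 N acts straight down.
Horizontal: T_1 cos 52° = T_2 cos 19.1°  →  T_1 = 1.535 T_2.
Vertical: T_1 sin 52° + T_2 sin 19.1° = 1383.
Substituting the horizontal relation into the vertical equation gives 1.537 T_2 = 1383, so T_2 = 900.1 N.

T_2 ≈ 900 N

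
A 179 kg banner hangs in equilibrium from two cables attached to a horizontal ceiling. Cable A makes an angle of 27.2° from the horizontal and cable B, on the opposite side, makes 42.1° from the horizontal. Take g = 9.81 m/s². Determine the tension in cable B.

Weight W = 179 × 9.81 = 1756 N acts straight down.
Horizontal: T_A cos 27.2° = T_B cos 42.1°  →  T_A = 0.8342 T_B.
Vertical: T_A sin 27.2° + T_B sin 42.1° = 1756.
Substituting the horizontal relation into the vertical equation gives 1.052 T_B = 1756, so T_B = 1670 N.

T_B ≈ 1670 N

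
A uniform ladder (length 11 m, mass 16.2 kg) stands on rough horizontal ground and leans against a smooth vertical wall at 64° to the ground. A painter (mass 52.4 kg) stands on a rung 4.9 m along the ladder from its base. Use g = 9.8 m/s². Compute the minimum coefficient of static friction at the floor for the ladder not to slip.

ΣF_y = 0: N_floor = 16.2×9.8 + 52.4×9.8 = 672.28 N.
Torques about the foot: N_wall · 11 sin 64° = 16.2×9.8×5.5 cos 64° + 52.4×9.8×4.9 cos 64° → N_wall = 150.28 N.
ΣF_x = 0: f_floor = N_wall = 150.28 N.
μ_min = f_floor / N_floor = 150.28 / 672.28 = 0.2235.

μ_min ≈ 0.224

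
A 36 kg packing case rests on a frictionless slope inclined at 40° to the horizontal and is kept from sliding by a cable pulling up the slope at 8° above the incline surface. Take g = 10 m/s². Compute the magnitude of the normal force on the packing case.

N ≈ 243 N

Take axes along and perpendicular to the incline. Weight components: W sin 40° = 231.4 N down-slope, W cos 40° = 275.8 N into the surface.
Along incline: T cos 8° = W sin 40° → T = 233.7 N.
Perpendicular: N = W cos 40° − T sin 8° = 243.3 N.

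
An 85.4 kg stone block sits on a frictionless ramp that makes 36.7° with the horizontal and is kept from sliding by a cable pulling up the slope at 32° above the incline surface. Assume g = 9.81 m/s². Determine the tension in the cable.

Take axes along and perpendicular to the incline. Weight components: W sin 36.7° = 500.7 N down-slope, W cos 36.7° = 671.7 N into the surface.
Along incline: T cos 32° = W sin 36.7° → T = 590.4 N.
Perpendicular: N = W cos 36.7° − T sin 32° = 358.9 N.

T ≈ 590 N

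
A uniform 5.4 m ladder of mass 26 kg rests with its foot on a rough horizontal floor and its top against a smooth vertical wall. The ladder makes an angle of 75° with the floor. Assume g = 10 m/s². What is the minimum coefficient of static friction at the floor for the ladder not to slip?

μ_min ≈ 0.134

ΣF_y = 0: N_floor = 26×10 = 260 N.
Torques about the foot: N_wall · 5.4 sin 75° = 26×10×2.7 cos 75° → N_wall = 34.833 N.
ΣF_x = 0: f_floor = N_wall = 34.833 N.
μ_min = f_floor / N_floor = 34.833 / 260 = 0.134.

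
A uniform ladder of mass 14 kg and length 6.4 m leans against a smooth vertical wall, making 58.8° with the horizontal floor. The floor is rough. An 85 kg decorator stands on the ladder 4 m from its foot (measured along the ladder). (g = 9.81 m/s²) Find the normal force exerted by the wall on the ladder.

Torques about the foot: N_wall · 6.4 sin 58.8° = 14×9.81×3.2 cos 58.8° + 85×9.81×4 cos 58.8° → N_wall = 357.21 N.

N_wall ≈ 357 N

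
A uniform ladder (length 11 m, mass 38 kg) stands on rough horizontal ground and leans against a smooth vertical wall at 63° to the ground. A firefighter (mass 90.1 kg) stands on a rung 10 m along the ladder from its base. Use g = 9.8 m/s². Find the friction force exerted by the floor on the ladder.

Torques about the foot: N_wall · 11 sin 63° = 38×9.8×5.5 cos 63° + 90.1×9.8×10 cos 63° → N_wall = 503.87 N.
ΣF_x = 0: f_floor = N_wall = 503.87 N.

f ≈ 504 N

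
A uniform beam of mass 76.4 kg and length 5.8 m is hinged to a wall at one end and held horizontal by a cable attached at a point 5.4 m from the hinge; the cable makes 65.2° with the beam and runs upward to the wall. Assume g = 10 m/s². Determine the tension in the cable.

Take torques about the hinge: T sin 65.2° · 5.4 = 76.4×10×2.9 = 2215.6 N·m.
So T = 2215.6 / (0.9078 × 5.4) = 451.98 N.

T ≈ 452 N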